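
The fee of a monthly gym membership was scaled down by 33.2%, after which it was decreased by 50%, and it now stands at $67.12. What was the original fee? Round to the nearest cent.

$200.96

The overall multiplier applied was 0.668 × 0.5 = 0.334.
So the original fee was $67.12 ÷ 0.334 ≈ $200.96.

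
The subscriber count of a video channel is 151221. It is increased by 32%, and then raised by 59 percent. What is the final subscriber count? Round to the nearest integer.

317383

Apply the 32% increase: 151221 × 1.32 = 199611.72.
Apply the 59% increase: 199611.72 × 1.59 = 317382.6348 ≈ 317383.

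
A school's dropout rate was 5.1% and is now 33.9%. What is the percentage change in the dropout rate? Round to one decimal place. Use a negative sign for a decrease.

564.7%

The change is 33.9 − 5.1 = 28.8 percentage points.
Relative to the original 5.1%, that is 28.8 ÷ 5.1 ≈ 564.7%.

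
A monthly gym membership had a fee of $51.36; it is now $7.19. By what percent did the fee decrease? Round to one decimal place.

Change: $7.19 − $51.36 = -$44.17.
Relative to the original: -$44.17 ÷ $51.36 ≈ -86.0%.
So the fee decreased by 86.0%.

86.0%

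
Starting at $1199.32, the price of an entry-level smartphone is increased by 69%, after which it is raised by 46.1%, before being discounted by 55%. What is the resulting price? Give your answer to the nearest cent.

69% increase: $1199.32 × 1.69 = $2026.8508.
46.1% increase: $2026.8508 × 1.461 = $2961.2290188.
After the 55% decrease: $2961.2290188 × 0.45 = $1332.55305846 ≈ $1332.55.

$1332.55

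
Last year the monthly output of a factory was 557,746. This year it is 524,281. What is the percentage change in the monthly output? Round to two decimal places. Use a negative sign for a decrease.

-6.00%

Change: 524,281 − 557,746 = -33,465.
Relative to the original: -33,465 ÷ 557,746 ≈ -6.00%.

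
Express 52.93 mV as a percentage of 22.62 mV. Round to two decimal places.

234.00%

52.93 mV ÷ 22.62 mV ≈ 234.00%.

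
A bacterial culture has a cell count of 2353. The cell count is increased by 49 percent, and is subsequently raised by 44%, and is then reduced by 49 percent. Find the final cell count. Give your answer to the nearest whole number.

2575

Apply the 49% increase: 2353 × 1.49 = 3505.97.
Apply the 44% increase: 3505.97 × 1.44 = 5048.5968.
49% decrease: 5048.5968 × 0.51 = 2574.784368 ≈ 2575.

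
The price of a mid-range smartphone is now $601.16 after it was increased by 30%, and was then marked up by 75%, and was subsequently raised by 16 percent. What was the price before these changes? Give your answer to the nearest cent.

The overall multiplier applied was 1.3 × 1.75 × 1.16 = 2.639.
So the original price was $601.16 ÷ 2.639 ≈ $227.80.

$227.80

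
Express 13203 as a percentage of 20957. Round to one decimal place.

13203 ÷ 20957 ≈ 63.0%.

63.0%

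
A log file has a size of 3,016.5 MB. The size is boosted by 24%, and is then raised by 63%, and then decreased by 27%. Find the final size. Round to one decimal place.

24% increase: 3,016.5 × 1.24 = 3740.46.
After the 63% increase: 3740.46 × 1.63 = 6096.9498.
Apply the 27% decrease: 6096.9498 × 0.73 = 4450.773354 ≈ 4,450.8.

4,450.8 MB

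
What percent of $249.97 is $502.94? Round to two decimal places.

201.20%

$502.94 ÷ $249.97 ≈ 201.20%.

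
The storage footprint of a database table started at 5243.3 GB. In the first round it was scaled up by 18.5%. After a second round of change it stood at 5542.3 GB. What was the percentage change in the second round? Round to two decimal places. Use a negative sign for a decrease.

-10.80%

After the first round: 5243.3 × 1.185 = 6213.3105.
Second-round multiplier: 5542.3 ÷ 6213.3105 ≈ 0.892004.
That is a change of -10.80%.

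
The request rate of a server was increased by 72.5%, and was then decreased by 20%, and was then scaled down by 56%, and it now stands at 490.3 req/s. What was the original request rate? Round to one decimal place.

Undoing the 56% decrease: 490.3 ÷ 0.44 ≈ 1114.318182.
Undoing the 20% decrease: 1114.318182 ÷ 0.8 ≈ 1392.897728.
Undoing the 72.5% increase: 1392.897728 ÷ 1.725 ≈ 807.5 req/s.

807.5 req/s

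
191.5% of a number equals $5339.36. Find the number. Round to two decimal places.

$2788.18

$5339.36 ÷ 1.915 ≈ $2788.18.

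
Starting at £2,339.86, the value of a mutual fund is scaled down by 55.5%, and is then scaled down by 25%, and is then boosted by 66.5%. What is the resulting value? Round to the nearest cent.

Each change multiplies by a factor: 0.445 × 0.75 × 1.665 = 0.55569375.
£2,339.86 × 0.55569375 = £1300.245577875 ≈ £1,300.25.

£1,300.25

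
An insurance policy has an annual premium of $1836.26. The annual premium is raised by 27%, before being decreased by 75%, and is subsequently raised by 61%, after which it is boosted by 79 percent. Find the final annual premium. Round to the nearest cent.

$1680.18

Apply the 27% increase: $1836.26 × 1.27 = $2332.0502.
75% decrease: $2332.0502 × 0.25 = $583.01255.
Apply the 61% increase: $583.01255 × 1.61 = $938.6502055.
After the 79% increase: $938.6502055 × 1.79 = $1680.183867845 ≈ $1680.18.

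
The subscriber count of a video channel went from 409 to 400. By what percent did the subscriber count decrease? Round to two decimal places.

2.20%

Change: 400 − 409 = -9.
Relative to the original: -9 ÷ 409 ≈ -2.20%.
So the subscriber count decreased by 2.20%.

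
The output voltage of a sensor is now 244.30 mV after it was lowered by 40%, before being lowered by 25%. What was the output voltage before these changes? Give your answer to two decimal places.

542.89 mV

The overall multiplier applied was 0.6 × 0.75 = 0.45.
So the original output voltage was 244.30 ÷ 0.45 ≈ 542.89 mV.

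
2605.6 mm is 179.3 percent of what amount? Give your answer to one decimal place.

2605.6 mm ÷ 1.793 ≈ 1453.2 mm.

1453.2 mm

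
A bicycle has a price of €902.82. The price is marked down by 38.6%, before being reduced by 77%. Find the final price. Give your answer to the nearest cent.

€127.50

Each change multiplies by a factor: 0.614 × 0.23 = 0.14122.
€902.82 × 0.14122 = €127.4962404 ≈ €127.50.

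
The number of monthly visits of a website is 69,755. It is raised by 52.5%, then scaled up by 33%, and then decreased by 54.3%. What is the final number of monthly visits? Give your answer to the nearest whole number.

64,657

52.5% increase: 69,755 × 1.525 = 106376.375.
Apply the 33% increase: 106376.375 × 1.33 = 141480.57875.
Apply the 54.3% decrease: 141480.57875 × 0.457 = 64656.62448875 ≈ 64,657.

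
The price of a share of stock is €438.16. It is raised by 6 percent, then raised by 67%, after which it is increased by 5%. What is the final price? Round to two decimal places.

6% increase: €438.16 × 1.06 = €464.4496.
67% increase: €464.4496 × 1.67 = €775.630832.
5% increase: €775.630832 × 1.05 = €814.4123736 ≈ €814.41.

€814.41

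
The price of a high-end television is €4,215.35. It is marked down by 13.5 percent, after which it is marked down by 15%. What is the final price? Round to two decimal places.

Each change multiplies by a factor: 0.865 × 0.85 = 0.73525.
€4,215.35 × 0.73525 = €3099.3360875 ≈ €3,099.34.

€3,099.34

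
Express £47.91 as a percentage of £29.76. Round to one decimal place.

£47.91 ÷ £29.76 ≈ 161.0%.

161.0%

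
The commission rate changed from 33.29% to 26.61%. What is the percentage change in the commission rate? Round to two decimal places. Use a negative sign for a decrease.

-20.07%

The change is 26.61 − 33.29 = -6.68 percentage points.
Relative to the original 33.29%, that is -6.68 ÷ 33.29 ≈ -20.07%.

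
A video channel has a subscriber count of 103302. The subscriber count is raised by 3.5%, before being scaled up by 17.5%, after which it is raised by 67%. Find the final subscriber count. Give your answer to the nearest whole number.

209799

3.5% increase: 103302 × 1.035 = 106917.57.
After the 17.5% increase: 106917.57 × 1.175 = 125628.14475.
67% increase: 125628.14475 × 1.67 = 209799.0017325 ≈ 209799.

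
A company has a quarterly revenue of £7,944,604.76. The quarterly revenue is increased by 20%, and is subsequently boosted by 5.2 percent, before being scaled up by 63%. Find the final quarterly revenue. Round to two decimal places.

£16,347,708.55

20% increase: £7,944,604.76 × 1.2 = £9533525.712.
Apply the 5.2% increase: £9533525.712 × 1.052 = £10029269.049024.
Apply the 63% increase: £10029269.049024 × 1.63 = £16347708.54990912 ≈ £16,347,708.55.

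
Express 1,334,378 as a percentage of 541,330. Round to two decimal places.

1,334,378 ÷ 541,330 ≈ 246.50%.

246.50%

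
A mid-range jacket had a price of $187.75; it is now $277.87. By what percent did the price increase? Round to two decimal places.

Change: $277.87 − $187.75 = $90.12.
Relative to the original: $90.12 ÷ $187.75 = 48.00%.
So the price increased by 48.00%.

48.00%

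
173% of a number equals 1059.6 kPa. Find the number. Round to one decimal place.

1059.6 kPa ÷ 1.73 ≈ 612.5 kPa.

612.5 kPa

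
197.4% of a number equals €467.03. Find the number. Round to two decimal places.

€467.03 ÷ 1.974 ≈ €236.59.

€236.59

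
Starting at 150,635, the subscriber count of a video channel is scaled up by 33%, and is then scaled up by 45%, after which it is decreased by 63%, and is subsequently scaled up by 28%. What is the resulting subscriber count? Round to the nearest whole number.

137,581

33% increase: 150,635 × 1.33 = 200344.55.
Apply the 45% increase: 200344.55 × 1.45 = 290499.5975.
63% decrease: 290499.5975 × 0.37 = 107484.851075.
After the 28% increase: 107484.851075 × 1.28 = 137580.609376 ≈ 137,581.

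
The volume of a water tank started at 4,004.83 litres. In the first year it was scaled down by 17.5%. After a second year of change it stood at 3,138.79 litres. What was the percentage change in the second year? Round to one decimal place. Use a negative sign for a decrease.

After the first year: 4,004.83 × 0.825 = 3303.98475.
Second-year multiplier: 3,138.79 ÷ 3303.98475 ≈ 0.95.
That is a change of -5.0%.

-5.0%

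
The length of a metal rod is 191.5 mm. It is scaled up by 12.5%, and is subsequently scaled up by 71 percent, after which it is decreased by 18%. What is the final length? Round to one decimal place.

302.1 mm

12.5% increase: 191.5 × 1.125 = 215.4375.
71% increase: 215.4375 × 1.71 = 368.398125.
After the 18% decrease: 368.398125 × 0.82 = 302.0864625 ≈ 302.1.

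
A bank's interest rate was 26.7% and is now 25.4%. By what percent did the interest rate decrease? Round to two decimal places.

4.87%

The change is 25.4 − 26.7 = -1.3 percentage points.
Relative to the original 26.7%, that is -1.3 ÷ 26.7 ≈ -4.87%.
So the interest rate fell by 4.87%.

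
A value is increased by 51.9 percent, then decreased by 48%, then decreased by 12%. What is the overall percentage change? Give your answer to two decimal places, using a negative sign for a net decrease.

-30.49%

A 51.9% increase multiplies by 1.519.
Then a 48% decrease: 1.519 × 0.52 = 0.78988.
Then a 12% decrease: 0.78988 × 0.88 = 0.6950944.
Overall factor 0.6950944, i.e. -30.49%.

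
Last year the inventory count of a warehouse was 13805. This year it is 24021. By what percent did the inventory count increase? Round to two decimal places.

Change: 24021 − 13805 = 10216.
Relative to the original: 10216 ÷ 13805 ≈ 74.00%.
So the inventory count increased by 74.00%.

74.00%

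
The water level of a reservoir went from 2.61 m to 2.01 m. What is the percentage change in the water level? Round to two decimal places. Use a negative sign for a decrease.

Change: 2.01 − 2.61 = -0.60.
Relative to the original: -0.60 ÷ 2.61 ≈ -22.99%.

-22.99%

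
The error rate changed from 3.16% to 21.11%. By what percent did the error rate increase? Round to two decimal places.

568.04%

The change is 21.11 − 3.16 = 17.95 percentage points.
Relative to the original 3.16%, that is 17.95 ÷ 3.16 ≈ 568.04%.
So the error rate rose by 568.04%.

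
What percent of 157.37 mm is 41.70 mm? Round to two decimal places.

26.50%

41.70 mm ÷ 157.37 mm ≈ 26.50%.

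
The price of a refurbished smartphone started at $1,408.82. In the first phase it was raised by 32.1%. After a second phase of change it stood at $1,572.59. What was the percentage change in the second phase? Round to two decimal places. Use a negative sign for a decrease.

-15.50%

After the first phase: $1,408.82 × 1.321 = $1861.05122.
Second-phase multiplier: $1,572.59 ÷ $1861.05122 ≈ 0.845001.
That is a change of -15.50%.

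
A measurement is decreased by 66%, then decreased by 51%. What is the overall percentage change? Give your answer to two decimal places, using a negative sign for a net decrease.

The combined multiplier is 0.34 × 0.49 = 0.1666.
That corresponds to a decrease of 83.34%.

-83.34%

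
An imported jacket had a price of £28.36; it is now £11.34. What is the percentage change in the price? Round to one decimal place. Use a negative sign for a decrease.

-60.0%

Change: £11.34 − £28.36 = -£17.02.
Relative to the original: -£17.02 ÷ £28.36 ≈ -60.0%.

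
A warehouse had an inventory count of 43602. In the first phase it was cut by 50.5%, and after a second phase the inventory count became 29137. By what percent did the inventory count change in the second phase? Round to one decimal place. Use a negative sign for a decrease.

After the first phase: 43602 × 0.495 = 21582.99.
Second-phase multiplier: 29137 ÷ 21582.99 ≈ 1.35.
That is a change of 35.0%.

35.0%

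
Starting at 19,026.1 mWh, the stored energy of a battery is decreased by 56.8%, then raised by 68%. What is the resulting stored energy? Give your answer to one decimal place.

Each change multiplies by a factor: 0.432 × 1.68 = 0.72576.
19,026.1 × 0.72576 = 13808.382336 ≈ 13,808.4.

13,808.4 mWh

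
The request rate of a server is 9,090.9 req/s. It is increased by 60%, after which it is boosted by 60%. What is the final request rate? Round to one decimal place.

Each change multiplies by a factor: 1.6 × 1.6 = 2.56.
9,090.9 × 2.56 = 23272.704 ≈ 23,272.7.

23,272.7 req/s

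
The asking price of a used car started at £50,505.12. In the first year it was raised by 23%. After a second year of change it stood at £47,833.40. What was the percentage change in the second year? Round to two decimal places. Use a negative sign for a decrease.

-23.00%

After the first year: £50,505.12 × 1.23 = £62121.2976.
Second-year multiplier: £47,833.40 ÷ £62121.2976 ≈ 0.77.
That is a change of -23.00%.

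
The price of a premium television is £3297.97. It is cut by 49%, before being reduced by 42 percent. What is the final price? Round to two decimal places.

Each change multiplies by a factor: 0.51 × 0.58 = 0.2958.
£3297.97 × 0.2958 = £975.539526 ≈ £975.54.

£975.54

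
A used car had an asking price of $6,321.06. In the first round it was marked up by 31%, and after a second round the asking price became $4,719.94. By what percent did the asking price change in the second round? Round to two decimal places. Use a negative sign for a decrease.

After the first round: $6,321.06 × 1.31 = $8280.5886.
Second-round multiplier: $4,719.94 ÷ $8280.5886 ≈ 0.570001.
That is a change of -43.00%.

-43.00%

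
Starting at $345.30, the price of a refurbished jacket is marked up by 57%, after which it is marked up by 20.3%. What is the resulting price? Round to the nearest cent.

$652.17

Apply the 57% increase: $345.30 × 1.57 = $542.121.
After the 20.3% increase: $542.121 × 1.203 = $652.171563 ≈ $652.17.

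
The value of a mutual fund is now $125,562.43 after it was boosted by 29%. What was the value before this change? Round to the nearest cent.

$97,335.22

The overall multiplier applied was 1.29.
So the original value was $125,562.43 ÷ 1.29 ≈ $97,335.22.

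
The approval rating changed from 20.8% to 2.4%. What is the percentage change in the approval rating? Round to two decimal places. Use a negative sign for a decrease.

-88.46%

The change is 2.4 − 20.8 = -18.4 percentage points.
Relative to the original 20.8%, that is -18.4 ÷ 20.8 ≈ -88.46%.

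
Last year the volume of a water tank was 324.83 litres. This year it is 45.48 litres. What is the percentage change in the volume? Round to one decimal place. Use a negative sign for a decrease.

-86.0%

Change: 45.48 − 324.83 = -279.35.
Relative to the original: -279.35 ÷ 324.83 ≈ -86.0%.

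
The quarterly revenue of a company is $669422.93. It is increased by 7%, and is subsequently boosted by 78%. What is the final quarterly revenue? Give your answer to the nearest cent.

Each change multiplies by a factor: 1.07 × 1.78 = 1.9046.
$669422.93 × 1.9046 = $1274982.912478 ≈ $1274982.91.

$1274982.91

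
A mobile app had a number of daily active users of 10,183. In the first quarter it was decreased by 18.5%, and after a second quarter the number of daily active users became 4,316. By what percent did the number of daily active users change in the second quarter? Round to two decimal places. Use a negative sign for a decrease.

After the first quarter: 10,183 × 0.815 = 8299.145.
Second-quarter multiplier: 4,316 ÷ 8299.145 ≈ 0.520054.
That is a change of -47.99%.

-47.99%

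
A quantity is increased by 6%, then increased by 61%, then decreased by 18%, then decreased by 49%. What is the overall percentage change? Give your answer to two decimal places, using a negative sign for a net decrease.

A 6% increase multiplies by 1.06.
Then a 61% increase: 1.06 × 1.61 = 1.7066.
Then an 18% decrease: 1.7066 × 0.82 = 1.399412.
Then a 49% decrease: 1.399412 × 0.51 = 0.71370012.
Overall factor 0.71370012, i.e. -28.63%.

-28.63%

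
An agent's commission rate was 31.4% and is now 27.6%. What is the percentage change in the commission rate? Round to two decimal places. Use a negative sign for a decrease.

-12.10%

The change is 27.6 − 31.4 = -3.8 percentage points.
Relative to the original 31.4%, that is -3.8 ÷ 31.4 ≈ -12.10%.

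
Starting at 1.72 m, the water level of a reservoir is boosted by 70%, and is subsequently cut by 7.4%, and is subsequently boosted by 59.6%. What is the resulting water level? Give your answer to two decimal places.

4.32 m

Each change multiplies by a factor: 1.7 × 0.926 × 1.596 = 2.5124232.
1.72 × 2.5124232 = 4.321367904 ≈ 4.32.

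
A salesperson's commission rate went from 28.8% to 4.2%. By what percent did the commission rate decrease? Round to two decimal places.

The change is 4.2 − 28.8 = -24.6 percentage points.
Relative to the original 28.8%, that is -24.6 ÷ 28.8 ≈ -85.42%.
So the commission rate fell by 85.42%.

85.42%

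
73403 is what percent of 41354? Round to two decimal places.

73403 ÷ 41354 ≈ 177.50%.

177.50%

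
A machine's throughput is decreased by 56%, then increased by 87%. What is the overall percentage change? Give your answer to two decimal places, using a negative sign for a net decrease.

-17.72%

A 56% decrease multiplies by 0.44.
Then an 87% increase: 0.44 × 1.87 = 0.8228.
Overall factor 0.8228, i.e. -17.72%.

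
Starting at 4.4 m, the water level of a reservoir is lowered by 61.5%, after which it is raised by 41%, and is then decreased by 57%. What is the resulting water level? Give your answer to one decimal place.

61.5% decrease: 4.4 × 0.385 = 1.694.
Apply the 41% increase: 1.694 × 1.41 = 2.38854.
Apply the 57% decrease: 2.38854 × 0.43 = 1.0270722 ≈ 1.0.

1.0 m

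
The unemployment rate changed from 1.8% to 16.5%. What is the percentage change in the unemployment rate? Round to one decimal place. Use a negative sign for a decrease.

816.7%

The change is 16.5 − 1.8 = 14.7 percentage points.
Relative to the original 1.8%, that is 14.7 ÷ 1.8 ≈ 816.7%.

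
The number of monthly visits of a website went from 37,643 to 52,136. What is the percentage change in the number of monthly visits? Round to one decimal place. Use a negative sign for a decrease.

38.5%

Change: 52,136 − 37,643 = 14,493.
Relative to the original: 14,493 ÷ 37,643 ≈ 38.5%.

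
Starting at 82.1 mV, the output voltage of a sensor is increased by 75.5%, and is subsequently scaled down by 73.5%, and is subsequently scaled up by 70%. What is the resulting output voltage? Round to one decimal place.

64.9 mV

75.5% increase: 82.1 × 1.755 = 144.0855.
After the 73.5% decrease: 144.0855 × 0.265 = 38.1826575.
Apply the 70% increase: 38.1826575 × 1.7 = 64.91051775 ≈ 64.9.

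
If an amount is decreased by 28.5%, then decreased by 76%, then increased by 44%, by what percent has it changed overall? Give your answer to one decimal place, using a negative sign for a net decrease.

A 28.5% decrease multiplies by 0.715.
Then a 76% decrease: 0.715 × 0.24 = 0.1716.
Then a 44% increase: 0.1716 × 1.44 = 0.247104.
Overall factor 0.247104, i.e. -75.3%.

-75.3%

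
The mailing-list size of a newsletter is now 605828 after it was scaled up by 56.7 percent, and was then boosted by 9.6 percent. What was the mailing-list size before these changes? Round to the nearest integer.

352752

Undoing the 9.6% increase: 605828 ÷ 1.096 ≈ 552762.773723.
Undoing the 56.7% increase: 552762.773723 ÷ 1.567 ≈ 352752.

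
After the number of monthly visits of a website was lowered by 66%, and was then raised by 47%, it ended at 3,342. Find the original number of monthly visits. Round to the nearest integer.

6,687

The overall multiplier applied was 0.34 × 1.47 = 0.4998.
So the original number of monthly visits was 3,342 ÷ 0.4998 ≈ 6,687.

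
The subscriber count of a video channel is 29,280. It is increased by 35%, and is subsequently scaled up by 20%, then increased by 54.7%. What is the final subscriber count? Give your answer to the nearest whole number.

73,380

Each change multiplies by a factor: 1.35 × 1.2 × 1.547 = 2.50614.
29,280 × 2.50614 = 73379.7792 ≈ 73,380.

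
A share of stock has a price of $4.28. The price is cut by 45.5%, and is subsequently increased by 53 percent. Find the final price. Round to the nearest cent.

Each change multiplies by a factor: 0.545 × 1.53 = 0.83385.
$4.28 × 0.83385 = $3.568878 ≈ $3.57.

$3.57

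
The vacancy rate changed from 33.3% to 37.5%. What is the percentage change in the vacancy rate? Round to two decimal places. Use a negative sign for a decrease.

12.61%

The change is 37.5 − 33.3 = 4.2 percentage points.
Relative to the original 33.3%, that is 4.2 ÷ 33.3 ≈ 12.61%.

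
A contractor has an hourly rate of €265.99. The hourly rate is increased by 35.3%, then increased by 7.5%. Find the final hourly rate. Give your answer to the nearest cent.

€386.88

Apply the 35.3% increase: €265.99 × 1.353 = €359.88447.
After the 7.5% increase: €359.88447 × 1.075 = €386.87580525 ≈ €386.88.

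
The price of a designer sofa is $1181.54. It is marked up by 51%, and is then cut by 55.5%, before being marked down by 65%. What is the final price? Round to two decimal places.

$277.88

Each change multiplies by a factor: 1.51 × 0.445 × 0.35 = 0.2351825.
$1181.54 × 0.2351825 = $277.87753105 ≈ $277.88.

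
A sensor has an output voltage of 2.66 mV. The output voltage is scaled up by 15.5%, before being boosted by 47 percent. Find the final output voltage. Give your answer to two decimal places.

Apply the 15.5% increase: 2.66 × 1.155 = 3.0723.
47% increase: 3.0723 × 1.47 = 4.516281 ≈ 4.52.

4.52 mV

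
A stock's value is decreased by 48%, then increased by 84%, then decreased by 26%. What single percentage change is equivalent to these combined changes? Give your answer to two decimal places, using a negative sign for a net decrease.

-29.20%

A 48% decrease multiplies by 0.52.
Then an 84% increase: 0.52 × 1.84 = 0.9568.
Then a 26% decrease: 0.9568 × 0.74 = 0.708032.
Overall factor 0.708032, i.e. -29.20%.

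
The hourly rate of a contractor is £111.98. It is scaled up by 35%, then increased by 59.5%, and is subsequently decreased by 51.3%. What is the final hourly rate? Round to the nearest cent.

After the 35% increase: £111.98 × 1.35 = £151.173.
After the 59.5% increase: £151.173 × 1.595 = £241.120935.
After the 51.3% decrease: £241.120935 × 0.487 = £117.425895345 ≈ £117.43.

£117.43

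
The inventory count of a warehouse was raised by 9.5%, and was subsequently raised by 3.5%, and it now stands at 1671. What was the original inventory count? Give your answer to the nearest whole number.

Undoing the 3.5% increase: 1671 ÷ 1.035 ≈ 1614.492754.
Undoing the 9.5% increase: 1614.492754 ÷ 1.095 ≈ 1474.

1474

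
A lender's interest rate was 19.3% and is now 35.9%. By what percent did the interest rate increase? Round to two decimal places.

86.01%

The change is 35.9 − 19.3 = 16.6 percentage points.
Relative to the original 19.3%, that is 16.6 ÷ 19.3 ≈ 86.01%.
So the interest rate rose by 86.01%.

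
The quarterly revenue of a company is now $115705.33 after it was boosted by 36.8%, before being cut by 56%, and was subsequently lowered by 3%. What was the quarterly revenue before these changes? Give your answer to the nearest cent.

$198172.26

Undoing the 3% decrease: $115705.33 ÷ 0.97 ≈ $119283.845361.
Undoing the 56% decrease: $119283.845361 ÷ 0.44 ≈ $271099.648548.
Undoing the 36.8% increase: $271099.648548 ÷ 1.368 ≈ $198172.26.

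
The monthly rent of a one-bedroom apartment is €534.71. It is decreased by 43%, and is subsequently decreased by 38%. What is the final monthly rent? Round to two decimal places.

Apply the 43% decrease: €534.71 × 0.57 = €304.7847.
After the 38% decrease: €304.7847 × 0.62 = €188.966514 ≈ €188.97.

€188.97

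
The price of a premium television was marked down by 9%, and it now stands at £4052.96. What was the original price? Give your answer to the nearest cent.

The overall multiplier applied was 0.91.
So the original price was £4052.96 ÷ 0.91 ≈ £4453.80.

£4453.80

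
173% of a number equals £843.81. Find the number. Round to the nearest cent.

£487.75

£843.81 ÷ 1.73 ≈ £487.75.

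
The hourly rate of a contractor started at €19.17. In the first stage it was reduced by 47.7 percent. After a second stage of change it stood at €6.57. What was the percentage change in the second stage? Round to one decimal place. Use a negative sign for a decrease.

After the first stage: €19.17 × 0.523 = €10.02591.
Second-stage multiplier: €6.57 ÷ €10.02591 ≈ 0.6553.
That is a change of -34.5%.

-34.5%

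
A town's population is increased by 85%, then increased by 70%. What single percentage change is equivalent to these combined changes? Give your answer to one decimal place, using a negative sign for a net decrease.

An 85% increase multiplies by 1.85.
Then a 70% increase: 1.85 × 1.7 = 3.145.
Overall factor 3.145, i.e. 214.5%.

214.5%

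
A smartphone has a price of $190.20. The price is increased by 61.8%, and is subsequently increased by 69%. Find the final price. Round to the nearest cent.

$520.09

Each change multiplies by a factor: 1.618 × 1.69 = 2.73442.
$190.20 × 2.73442 = $520.086684 ≈ $520.09.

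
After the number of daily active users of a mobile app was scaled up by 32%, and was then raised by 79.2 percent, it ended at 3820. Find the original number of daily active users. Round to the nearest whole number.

1615

The overall multiplier applied was 1.32 × 1.792 = 2.36544.
So the original number of daily active users was 3820 ÷ 2.36544 ≈ 1615.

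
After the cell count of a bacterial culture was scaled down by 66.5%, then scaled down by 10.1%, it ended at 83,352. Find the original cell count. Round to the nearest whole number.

276,765

The overall multiplier applied was 0.335 × 0.899 = 0.301165.
So the original cell count was 83,352 ÷ 0.301165 ≈ 276,765.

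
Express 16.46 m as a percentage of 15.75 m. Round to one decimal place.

16.46 m ÷ 15.75 m ≈ 104.5%.

104.5%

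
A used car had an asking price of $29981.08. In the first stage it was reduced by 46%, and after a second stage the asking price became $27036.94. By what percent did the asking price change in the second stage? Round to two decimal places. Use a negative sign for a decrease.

After the first stage: $29981.08 × 0.54 = $16189.7832.
Second-stage multiplier: $27036.94 ÷ $16189.7832 ≈ 1.67.
That is a change of 67.00%.

67.00%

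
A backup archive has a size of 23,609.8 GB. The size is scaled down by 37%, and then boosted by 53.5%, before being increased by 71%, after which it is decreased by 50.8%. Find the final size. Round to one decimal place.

19,208.9 GB

Apply the 37% decrease: 23,609.8 × 0.63 = 14874.174.
53.5% increase: 14874.174 × 1.535 = 22831.85709.
After the 71% increase: 22831.85709 × 1.71 = 39042.4756239.
Apply the 50.8% decrease: 39042.4756239 × 0.492 = 19208.8980069588 ≈ 19,208.9.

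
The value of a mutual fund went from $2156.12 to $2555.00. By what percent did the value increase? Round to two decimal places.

Change: $2555.00 − $2156.12 = $398.88.
Relative to the original: $398.88 ÷ $2156.12 ≈ 18.50%.
So the value increased by 18.50%.

18.50%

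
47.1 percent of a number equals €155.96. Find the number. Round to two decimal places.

€155.96 ÷ 0.471 ≈ €331.13.

€331.13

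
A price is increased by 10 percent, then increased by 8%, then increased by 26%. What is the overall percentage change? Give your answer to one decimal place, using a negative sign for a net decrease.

49.7%

The combined multiplier is 1.1 × 1.08 × 1.26 = 1.49688.
That corresponds to an increase of 49.7%.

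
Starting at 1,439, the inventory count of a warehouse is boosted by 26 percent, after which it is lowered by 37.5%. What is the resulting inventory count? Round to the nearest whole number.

Each change multiplies by a factor: 1.26 × 0.625 = 0.7875.
1,439 × 0.7875 = 1133.2125 ≈ 1,133.

1,133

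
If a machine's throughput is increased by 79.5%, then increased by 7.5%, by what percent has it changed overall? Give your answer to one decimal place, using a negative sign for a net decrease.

The combined multiplier is 1.795 × 1.075 = 1.929625.
That corresponds to an increase of 93.0%.

93.0%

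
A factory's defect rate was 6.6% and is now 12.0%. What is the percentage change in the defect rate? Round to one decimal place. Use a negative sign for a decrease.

81.8%

The change is 12.0 − 6.6 = 5.4 percentage points.
Relative to the original 6.6%, that is 5.4 ÷ 6.6 ≈ 81.8%.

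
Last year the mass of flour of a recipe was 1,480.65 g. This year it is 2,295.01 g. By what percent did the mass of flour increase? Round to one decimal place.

Change: 2,295.01 − 1,480.65 = 814.36.
Relative to the original: 814.36 ÷ 1,480.65 ≈ 55.0%.
So the mass of flour increased by 55.0%.

55.0%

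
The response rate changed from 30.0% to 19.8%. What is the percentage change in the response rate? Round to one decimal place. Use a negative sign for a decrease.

The change is 19.8 − 30.0 = -10.2 percentage points.
Relative to the original 30.0%, that is -10.2 ÷ 30.0 = -34.0%.

-34.0%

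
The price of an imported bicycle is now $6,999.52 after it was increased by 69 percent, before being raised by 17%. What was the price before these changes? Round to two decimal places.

Undoing the 17% increase: $6,999.52 ÷ 1.17 ≈ $5982.495726.
Undoing the 69% increase: $5982.495726 ÷ 1.69 ≈ $3,539.94.

$3,539.94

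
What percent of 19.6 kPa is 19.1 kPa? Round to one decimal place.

19.1 kPa ÷ 19.6 kPa ≈ 97.4%.

97.4%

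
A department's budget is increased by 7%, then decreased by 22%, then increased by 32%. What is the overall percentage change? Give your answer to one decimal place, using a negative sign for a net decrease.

The combined multiplier is 1.07 × 0.78 × 1.32 = 1.101672.
That corresponds to an increase of 10.2%.

10.2%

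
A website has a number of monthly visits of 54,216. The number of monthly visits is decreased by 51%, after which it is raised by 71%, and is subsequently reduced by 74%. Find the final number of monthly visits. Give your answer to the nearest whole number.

51% decrease: 54,216 × 0.49 = 26565.84.
Apply the 71% increase: 26565.84 × 1.71 = 45427.5864.
74% decrease: 45427.5864 × 0.26 = 11811.172464 ≈ 11,811.

11,811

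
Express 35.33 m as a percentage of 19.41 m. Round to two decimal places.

35.33 m ÷ 19.41 m ≈ 182.02%.

182.02%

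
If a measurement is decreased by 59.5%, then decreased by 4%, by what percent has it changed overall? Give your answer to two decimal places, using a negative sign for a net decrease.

A 59.5% decrease multiplies by 0.405.
Then a 4% decrease: 0.405 × 0.96 = 0.3888.
Overall factor 0.3888, i.e. -61.12%.

-61.12%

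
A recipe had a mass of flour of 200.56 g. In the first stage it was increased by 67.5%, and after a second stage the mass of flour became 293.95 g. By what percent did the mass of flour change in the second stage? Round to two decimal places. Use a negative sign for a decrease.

-12.50%

After the first stage: 200.56 × 1.675 = 335.938.
Second-stage multiplier: 293.95 ÷ 335.938 ≈ 0.875013.
That is a change of -12.50%.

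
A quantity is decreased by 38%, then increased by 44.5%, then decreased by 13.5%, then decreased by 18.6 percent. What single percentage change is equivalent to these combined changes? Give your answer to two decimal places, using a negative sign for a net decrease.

The combined multiplier is 0.62 × 1.445 × 0.865 × 0.814 = 0.630812149.
That corresponds to a decrease of 36.92%.

-36.92%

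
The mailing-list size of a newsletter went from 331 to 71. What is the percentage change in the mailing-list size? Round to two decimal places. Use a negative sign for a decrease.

-78.55%

Change: 71 − 331 = -260.
Relative to the original: -260 ÷ 331 ≈ -78.55%.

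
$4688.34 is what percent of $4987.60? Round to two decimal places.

$4688.34 ÷ $4987.60 ≈ 94.00%.

94.00%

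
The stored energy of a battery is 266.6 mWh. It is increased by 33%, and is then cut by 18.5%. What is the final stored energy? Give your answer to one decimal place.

289.0 mWh

Each change multiplies by a factor: 1.33 × 0.815 = 1.08395.
266.6 × 1.08395 = 288.98107 ≈ 289.0.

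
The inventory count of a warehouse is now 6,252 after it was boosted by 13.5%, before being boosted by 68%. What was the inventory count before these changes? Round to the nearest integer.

The overall multiplier applied was 1.135 × 1.68 = 1.9068.
So the original inventory count was 6,252 ÷ 1.9068 ≈ 3,279.

3,279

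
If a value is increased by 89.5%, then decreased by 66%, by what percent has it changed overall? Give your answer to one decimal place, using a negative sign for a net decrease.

-35.6%

The combined multiplier is 1.895 × 0.34 = 0.6443.
That corresponds to a decrease of 35.6%.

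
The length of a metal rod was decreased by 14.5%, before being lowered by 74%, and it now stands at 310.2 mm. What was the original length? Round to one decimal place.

Undoing the 74% decrease: 310.2 ÷ 0.26 ≈ 1193.076923.
Undoing the 14.5% decrease: 1193.076923 ÷ 0.855 ≈ 1,395.4 mm.

1,395.4 mm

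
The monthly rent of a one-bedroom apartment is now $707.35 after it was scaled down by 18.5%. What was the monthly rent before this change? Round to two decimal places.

$867.91

The overall multiplier applied was 0.815.
So the original monthly rent was $707.35 ÷ 0.815 ≈ $867.91.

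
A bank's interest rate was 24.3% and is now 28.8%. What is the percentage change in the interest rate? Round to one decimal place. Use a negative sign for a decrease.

The change is 28.8 − 24.3 = 4.5 percentage points.
Relative to the original 24.3%, that is 4.5 ÷ 24.3 ≈ 18.5%.

18.5%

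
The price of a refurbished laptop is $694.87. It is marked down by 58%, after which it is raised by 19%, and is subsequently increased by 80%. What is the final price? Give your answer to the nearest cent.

$625.13

58% decrease: $694.87 × 0.42 = $291.8454.
19% increase: $291.8454 × 1.19 = $347.296026.
80% increase: $347.296026 × 1.8 = $625.1328468 ≈ $625.13.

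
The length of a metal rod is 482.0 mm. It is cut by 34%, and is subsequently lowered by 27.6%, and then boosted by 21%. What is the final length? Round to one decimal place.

Apply the 34% decrease: 482.0 × 0.66 = 318.12.
27.6% decrease: 318.12 × 0.724 = 230.31888.
After the 21% increase: 230.31888 × 1.21 = 278.6858448 ≈ 278.7.

278.7 mm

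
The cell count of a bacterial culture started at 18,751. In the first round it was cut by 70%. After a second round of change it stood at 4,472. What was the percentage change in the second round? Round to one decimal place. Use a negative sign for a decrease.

After the first round: 18,751 × 0.3 = 5625.3.
Second-round multiplier: 4,472 ÷ 5625.3 ≈ 0.79498.
That is a change of -20.5%.

-20.5%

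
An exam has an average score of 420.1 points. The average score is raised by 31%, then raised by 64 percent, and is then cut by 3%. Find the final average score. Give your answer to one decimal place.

875.5 points

Apply the 31% increase: 420.1 × 1.31 = 550.331.
After the 64% increase: 550.331 × 1.64 = 902.54284.
3% decrease: 902.54284 × 0.97 = 875.4665548 ≈ 875.5.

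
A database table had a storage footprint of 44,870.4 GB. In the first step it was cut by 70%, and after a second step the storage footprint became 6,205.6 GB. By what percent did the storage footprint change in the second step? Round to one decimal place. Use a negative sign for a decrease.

-53.9%

After the first step: 44,870.4 × 0.3 = 13461.12.
Second-step multiplier: 6,205.6 ÷ 13461.12 ≈ 0.461.
That is a change of -53.9%.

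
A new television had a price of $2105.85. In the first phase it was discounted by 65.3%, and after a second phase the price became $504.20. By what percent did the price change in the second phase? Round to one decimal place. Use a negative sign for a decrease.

After the first phase: $2105.85 × 0.347 = $730.72995.
Second-phase multiplier: $504.20 ÷ $730.72995 ≈ 0.68999.
That is a change of -31.0%.

-31.0%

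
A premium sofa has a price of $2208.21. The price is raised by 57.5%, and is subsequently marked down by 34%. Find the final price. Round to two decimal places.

Each change multiplies by a factor: 1.575 × 0.66 = 1.0395.
$2208.21 × 1.0395 = $2295.434295 ≈ $2295.43.

$2295.43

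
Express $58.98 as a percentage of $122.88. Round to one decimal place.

48.0%

$58.98 ÷ $122.88 ≈ 48.0%.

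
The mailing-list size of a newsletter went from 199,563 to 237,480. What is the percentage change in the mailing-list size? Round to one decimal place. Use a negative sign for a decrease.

Change: 237,480 − 199,563 = 37,917.
Relative to the original: 37,917 ÷ 199,563 ≈ 19.0%.

19.0%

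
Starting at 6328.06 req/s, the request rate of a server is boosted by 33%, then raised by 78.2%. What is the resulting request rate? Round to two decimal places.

Apply the 33% increase: 6328.06 × 1.33 = 8416.3198.
78.2% increase: 8416.3198 × 1.782 = 14997.8818836 ≈ 14997.88.

14997.88 req/s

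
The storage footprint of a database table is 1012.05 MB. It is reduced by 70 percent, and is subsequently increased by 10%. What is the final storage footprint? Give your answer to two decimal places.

70% decrease: 1012.05 × 0.3 = 303.615.
10% increase: 303.615 × 1.1 = 333.9765 ≈ 333.98.

333.98 MB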